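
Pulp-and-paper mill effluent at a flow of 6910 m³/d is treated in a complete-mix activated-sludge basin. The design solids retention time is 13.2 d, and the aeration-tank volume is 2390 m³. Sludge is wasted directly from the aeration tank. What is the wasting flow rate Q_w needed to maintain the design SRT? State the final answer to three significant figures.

Q_w ≈ 181 m³/d

For wasting at MLVSS concentration, Q_w = V/θ_c = 2390/13.2 = 181.1 m³/d.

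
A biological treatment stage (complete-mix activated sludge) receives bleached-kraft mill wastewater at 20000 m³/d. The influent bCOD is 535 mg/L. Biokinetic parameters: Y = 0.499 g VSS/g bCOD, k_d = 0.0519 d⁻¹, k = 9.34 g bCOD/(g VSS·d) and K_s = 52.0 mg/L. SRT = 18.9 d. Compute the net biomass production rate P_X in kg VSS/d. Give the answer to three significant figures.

P_X ≈ 2690 kg VSS/d

From the Monod/SRT balance for a CMAS, S = K_s·(1+k_d θ_c)/[θ_c·(Y k − k_d) − 1] = 52.0 × (1 + 0.0519 × 18.9) / [18.9 × (0.499 × 9.34 − 0.0519) − 1] = 103.0 / 86.11 = 1.196 mg/L.
The observed yield is Y_obs = Y/(1 + k_d·θ_c) = 0.499 / (1 + 0.0519 × 18.9) = 0.499 / 1.981 = 0.2519 g VSS per g bCOD removed.
Q·(S₀ − S) = 20000 × (535 − 1.20) × 10⁻³ = 10676 kg/d removed.
So the net sludge growth is P_X = 0.2519 × 10676 = 2689 kg VSS/d.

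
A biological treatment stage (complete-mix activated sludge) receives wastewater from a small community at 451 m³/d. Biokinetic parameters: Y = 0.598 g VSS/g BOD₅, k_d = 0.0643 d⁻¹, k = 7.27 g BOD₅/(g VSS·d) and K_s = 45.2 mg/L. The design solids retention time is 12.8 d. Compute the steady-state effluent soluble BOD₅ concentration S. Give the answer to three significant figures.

S ≈ 1.53 mg/L

For a completely mixed reactor with recycle the Lawrence–McCarty relation gives S = K_s·(1 + k_d·θ_c) / [θ_c·(Y·k − k_d) − 1] = 45.2 × (1 + 0.0643 × 12.8) / [12.8 × (0.598 × 7.27 − 0.0643) − 1] = 82.40 / 53.82 = 1.531 mg/L.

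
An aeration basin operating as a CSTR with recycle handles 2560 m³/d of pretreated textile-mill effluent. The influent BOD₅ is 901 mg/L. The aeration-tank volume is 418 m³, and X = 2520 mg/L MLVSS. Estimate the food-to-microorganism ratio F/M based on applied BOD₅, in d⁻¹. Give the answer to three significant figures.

F/M = Q·S₀ / (V·X) = 2560 × 901 / (418.0 × 2520) = 2.190 g BOD₅·(g VSS·d)⁻¹.

F/M ≈ 2.19 d⁻¹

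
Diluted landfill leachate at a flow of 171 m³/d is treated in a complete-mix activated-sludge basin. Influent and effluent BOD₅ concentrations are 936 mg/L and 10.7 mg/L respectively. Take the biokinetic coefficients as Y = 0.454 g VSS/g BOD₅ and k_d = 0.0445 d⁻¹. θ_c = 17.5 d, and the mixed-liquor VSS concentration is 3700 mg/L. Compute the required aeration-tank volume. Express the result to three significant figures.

V ≈ 191 m³

From the SRT design equation V = Y Q (S₀−S) θ_c / [X (1 + k_d θ_c)] = 0.454 × 171 × (936 − 10.7) × 17.5 / [3700 × (1 + 0.0445 × 17.5)] = 1.26×10^6 / 6581 = 191.0 m³.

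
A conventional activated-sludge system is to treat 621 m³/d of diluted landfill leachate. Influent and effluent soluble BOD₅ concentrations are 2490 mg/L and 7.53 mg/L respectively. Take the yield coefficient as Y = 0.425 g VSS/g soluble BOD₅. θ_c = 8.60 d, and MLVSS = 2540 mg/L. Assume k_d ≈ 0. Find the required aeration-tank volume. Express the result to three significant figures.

V ≈ 2220 m³

With k_d = 0 the design equation reduces to V = Y Q (S₀−S) θ_c / X = 0.425 × 621 × (2490 − 7.53) × 8.60 / 2540 = 2218 m³.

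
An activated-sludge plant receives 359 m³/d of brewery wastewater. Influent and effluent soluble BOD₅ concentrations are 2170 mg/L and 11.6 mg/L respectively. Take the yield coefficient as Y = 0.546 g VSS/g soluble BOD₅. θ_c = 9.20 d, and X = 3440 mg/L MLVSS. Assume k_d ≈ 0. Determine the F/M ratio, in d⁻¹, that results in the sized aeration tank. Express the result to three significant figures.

F/M ≈ 0.200 d⁻¹

V·X = Y·Q·ΔS·θ_c gives V = 0.546 × 359 × (2170 − 11.6) × 9.20 / 3440 = 1131 m³.
Food-to-microorganism ratio F/M = Q S₀ / (V X) = 359 × 2170 / (1131 × 3440) = 0.2001 d⁻¹.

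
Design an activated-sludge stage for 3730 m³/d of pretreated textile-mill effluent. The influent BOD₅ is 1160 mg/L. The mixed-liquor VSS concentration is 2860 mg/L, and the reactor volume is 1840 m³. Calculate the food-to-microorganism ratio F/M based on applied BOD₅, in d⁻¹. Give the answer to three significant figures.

Food-to-microorganism ratio F/M = Q S₀ / (V X) = 3730 × 1160 / (1840 × 2860) = 0.8222 d⁻¹.

F/M ≈ 0.822 d⁻¹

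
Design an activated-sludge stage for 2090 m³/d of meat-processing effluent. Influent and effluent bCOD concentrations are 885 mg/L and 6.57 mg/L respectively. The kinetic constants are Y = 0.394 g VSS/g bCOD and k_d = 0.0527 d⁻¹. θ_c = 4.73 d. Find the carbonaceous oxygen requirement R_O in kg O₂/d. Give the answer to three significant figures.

R_O ≈ 1010 kg O₂/d

Observed yield with endogenous decay: Y_obs = Y / (1 + k_d·θ_c) = 0.394 / (1 + 0.0527 × 4.73) = 0.394 / 1.249 = 0.3154 g VSS/g bCOD.
Mass of bCOD removed per day: Q(S₀ − S) = 2090 × 878.4 g/m³ = 1836 kg/d.
P_X = Y_obs·Q·(S₀ − S) = 0.3154 × 1836 = 579.0 kg VSS/d.
R_O = Q·(S₀ − S) − 1.42·P_X = 1836 − 1.42 × 579.0 = 1014 kg O₂/d.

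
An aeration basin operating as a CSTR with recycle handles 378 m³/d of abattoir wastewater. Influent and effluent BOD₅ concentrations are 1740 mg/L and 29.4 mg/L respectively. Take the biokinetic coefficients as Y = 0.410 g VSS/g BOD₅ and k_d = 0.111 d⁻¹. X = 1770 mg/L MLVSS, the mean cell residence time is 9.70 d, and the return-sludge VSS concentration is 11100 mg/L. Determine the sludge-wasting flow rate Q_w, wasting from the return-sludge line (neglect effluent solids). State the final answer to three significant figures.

Steady-state biomass mass balance: V·X·(1 + k_d·θ_c) = Y·Q·(S₀ − S)·θ_c, so V = 0.410 × 378 × (1740 − 29.4) × 9.70 / [1770 × (1 + 0.111 × 9.70)] = 2.57×10^6 / 3676 = 699.6 m³.
Wasting from the return line (neglecting effluent solids): Q_w = V·X / (θ_c·X_r) = 699.6 × 1770 / (9.70 × 11100) = 11.50 m³/d.

Q_w ≈ 11.5 m³/d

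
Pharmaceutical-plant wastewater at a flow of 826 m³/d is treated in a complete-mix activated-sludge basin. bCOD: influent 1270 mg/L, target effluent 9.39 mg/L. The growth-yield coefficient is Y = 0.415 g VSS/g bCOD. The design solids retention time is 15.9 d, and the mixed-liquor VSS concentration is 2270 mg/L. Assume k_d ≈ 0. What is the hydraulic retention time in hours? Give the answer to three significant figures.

τ ≈ 87.9 h

Biomass mass balance (decay neglected): V·X = Y·Q·(S₀ − S)·θ_c, so V = 0.415 × 826 × (1270 − 9.39) × 15.9 / 2270 = 3027 m³.
τ = V/Q = 3027/826 = 3.664 d, or 87.95 h.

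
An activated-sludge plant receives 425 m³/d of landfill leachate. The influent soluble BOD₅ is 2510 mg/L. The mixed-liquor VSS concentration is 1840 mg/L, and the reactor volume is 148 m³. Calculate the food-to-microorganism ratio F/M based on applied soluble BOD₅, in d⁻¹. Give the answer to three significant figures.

F/M ≈ 3.92 d⁻¹

F/M = Q·S₀ / (V·X) = 425 × 2510 / (148.0 × 1840) = 3.917 g soluble BOD₅·(g VSS·d)⁻¹.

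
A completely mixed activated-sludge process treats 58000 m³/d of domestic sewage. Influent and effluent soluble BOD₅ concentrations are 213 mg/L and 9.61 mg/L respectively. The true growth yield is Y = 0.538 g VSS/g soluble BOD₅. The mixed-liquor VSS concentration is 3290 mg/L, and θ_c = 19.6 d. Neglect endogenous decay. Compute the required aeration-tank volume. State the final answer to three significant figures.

V ≈ 37800 m³

With k_d = 0 the design equation reduces to V = Y Q (S₀−S) θ_c / X = 0.538 × 58000 × (213 − 9.61) × 19.6 / 3290 = 37809 m³.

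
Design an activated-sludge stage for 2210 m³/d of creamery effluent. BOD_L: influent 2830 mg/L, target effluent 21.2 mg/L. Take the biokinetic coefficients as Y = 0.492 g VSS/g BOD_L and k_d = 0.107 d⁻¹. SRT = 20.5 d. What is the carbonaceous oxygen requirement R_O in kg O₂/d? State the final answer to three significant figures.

The observed yield is Y_obs = Y/(1 + k_d·θ_c) = 0.492 / (1 + 0.107 × 20.5) = 0.492 / 3.193 = 0.1541 g VSS per g BOD_L removed.
Q·(S₀ − S) = 2210 × (2830 − 21.2) × 10⁻³ = 6207 kg/d removed.
P_X = Y_obs·Q·(S₀ − S) = 0.1541 × 6207 = 956.3 kg VSS/d.
Carbonaceous O₂ demand = substrate oxidised − cell-mass equivalent = 6207 − 1.42 × 956.3 = 4849 kg O₂/d.

R_O ≈ 4850 kg O₂/d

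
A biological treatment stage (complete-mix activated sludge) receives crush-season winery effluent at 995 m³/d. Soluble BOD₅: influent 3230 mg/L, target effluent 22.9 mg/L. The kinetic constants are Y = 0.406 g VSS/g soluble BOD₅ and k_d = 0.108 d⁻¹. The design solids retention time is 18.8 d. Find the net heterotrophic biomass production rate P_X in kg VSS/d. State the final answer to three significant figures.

The observed yield is Y_obs = Y/(1 + k_d·θ_c) = 0.406 / (1 + 0.108 × 18.8) = 0.406 / 3.030 = 0.1340 g VSS per g soluble BOD₅ removed.
Mass of soluble BOD₅ removed per day: Q(S₀ − S) = 995 × 3207 g/m³ = 3191 kg/d.
P_X = Y_obs · Q(S₀ − S) = 0.1340 × 3191 = 427.5 kg VSS/d.

P_X ≈ 428 kg VSS/d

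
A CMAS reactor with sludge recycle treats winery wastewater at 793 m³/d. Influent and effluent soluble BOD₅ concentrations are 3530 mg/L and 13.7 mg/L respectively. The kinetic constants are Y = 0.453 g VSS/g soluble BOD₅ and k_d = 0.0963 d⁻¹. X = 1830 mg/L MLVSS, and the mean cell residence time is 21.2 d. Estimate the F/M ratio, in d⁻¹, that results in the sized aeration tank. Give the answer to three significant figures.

Steady-state biomass mass balance: V·X·(1 + k_d·θ_c) = Y·Q·(S₀ − S)·θ_c, so V = 0.453 × 793 × (3530 − 13.7) × 21.2 / [1830 × (1 + 0.0963 × 21.2)] = 2.68×10^7 / 5566 = 4811 m³.
F/M = Q·S₀ / (V·X) = 793 × 3530 / (4811 × 1830) = 0.3179 g soluble BOD₅·(g VSS·d)⁻¹.

F/M ≈ 0.318 d⁻¹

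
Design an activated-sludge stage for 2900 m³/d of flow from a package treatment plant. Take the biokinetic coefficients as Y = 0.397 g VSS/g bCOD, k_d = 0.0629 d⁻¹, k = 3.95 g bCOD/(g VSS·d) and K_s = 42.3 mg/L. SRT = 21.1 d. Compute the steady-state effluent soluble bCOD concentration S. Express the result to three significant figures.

From the Monod/SRT balance for a CMAS, S = K_s·(1+k_d θ_c)/[θ_c·(Y k − k_d) − 1] = 42.3 × (1 + 0.0629 × 21.1) / [21.1 × (0.397 × 3.95 − 0.0629) − 1] = 98.44 / 30.76 = 3.200 mg/L.

S ≈ 3.20 mg/L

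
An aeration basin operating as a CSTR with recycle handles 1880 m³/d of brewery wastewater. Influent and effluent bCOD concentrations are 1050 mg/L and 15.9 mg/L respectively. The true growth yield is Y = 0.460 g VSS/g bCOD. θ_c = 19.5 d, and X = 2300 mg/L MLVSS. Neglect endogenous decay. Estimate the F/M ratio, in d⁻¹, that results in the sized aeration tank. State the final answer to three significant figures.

V·X = Y·Q·ΔS·θ_c gives V = 0.460 × 1880 × (1050 − 15.9) × 19.5 / 2300 = 7582 m³.
F/M = applied load / biomass = Q·S₀/(V·X) = 1880 × 1050 / (7582 × 2300) = 0.1132 d⁻¹.

F/M ≈ 0.113 d⁻¹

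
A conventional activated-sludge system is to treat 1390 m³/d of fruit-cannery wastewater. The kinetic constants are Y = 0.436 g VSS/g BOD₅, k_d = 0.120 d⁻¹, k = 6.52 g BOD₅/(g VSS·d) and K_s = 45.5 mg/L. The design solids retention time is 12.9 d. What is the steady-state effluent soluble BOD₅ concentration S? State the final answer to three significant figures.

S ≈ 3.40 mg/L

For a completely mixed reactor with recycle the Lawrence–McCarty relation gives S = K_s·(1 + k_d·θ_c) / [θ_c·(Y·k − k_d) − 1] = 45.5 × (1 + 0.120 × 12.9) / [12.9 × (0.436 × 6.52 − 0.120) − 1] = 115.9 / 34.12 = 3.398 mg/L.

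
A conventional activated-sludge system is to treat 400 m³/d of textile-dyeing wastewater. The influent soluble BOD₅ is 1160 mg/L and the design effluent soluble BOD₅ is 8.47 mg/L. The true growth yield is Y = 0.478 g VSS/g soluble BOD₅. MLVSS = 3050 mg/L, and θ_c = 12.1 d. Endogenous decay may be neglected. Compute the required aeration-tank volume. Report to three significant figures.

With k_d = 0 the design equation reduces to V = Y Q (S₀−S) θ_c / X = 0.478 × 400 × (1160 − 8.47) × 12.1 / 3050 = 873.5 m³.

V ≈ 873 m³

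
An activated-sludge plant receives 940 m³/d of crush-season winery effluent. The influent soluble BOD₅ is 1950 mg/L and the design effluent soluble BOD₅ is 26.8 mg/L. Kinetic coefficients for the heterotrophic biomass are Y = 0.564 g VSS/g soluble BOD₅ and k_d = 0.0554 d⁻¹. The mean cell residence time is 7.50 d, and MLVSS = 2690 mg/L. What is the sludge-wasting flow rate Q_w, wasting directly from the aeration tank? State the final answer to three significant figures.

Q_w ≈ 268 m³/d

Rearranging the biomass balance for a CMAS with decay, V = Y·Q·ΔS·θ_c / [X·(1+k_d θ_c)] = 0.564 × 940 × (1950 − 26.8) × 7.50 / [2690 × (1 + 0.0554 × 7.50)] = 7.65×10^6 / 3808 = 2008 m³.
Wasting from the aeration tank: Q_w = V / θ_c = 2008 / 7.50 = 267.8 m³/d.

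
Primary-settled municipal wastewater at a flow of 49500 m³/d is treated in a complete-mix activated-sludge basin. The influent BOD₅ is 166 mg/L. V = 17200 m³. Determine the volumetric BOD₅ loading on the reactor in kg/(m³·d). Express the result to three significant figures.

Volumetric loading L_v = Q·S₀ / V = 49500 × 166 g/m³ / 17200 m³ = 477.7 g/(m³·d) = 0.4777 kg BOD₅/(m³·d).

L_v ≈ 0.478 kg BOD₅/(m³·d)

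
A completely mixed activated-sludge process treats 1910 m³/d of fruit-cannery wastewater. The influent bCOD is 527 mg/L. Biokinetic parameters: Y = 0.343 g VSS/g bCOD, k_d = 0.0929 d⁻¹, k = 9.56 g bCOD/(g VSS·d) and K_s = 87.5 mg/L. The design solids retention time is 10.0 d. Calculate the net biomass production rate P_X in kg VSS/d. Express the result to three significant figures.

P_X ≈ 177 kg VSS/d

For a completely mixed reactor with recycle the Lawrence–McCarty relation gives S = K_s·(1 + k_d·θ_c) / [θ_c·(Y·k − k_d) − 1] = 87.5 × (1 + 0.0929 × 10.0) / [10.0 × (0.343 × 9.56 − 0.0929) − 1] = 168.8 / 30.86 = 5.469 mg/L.
Correct the yield for decay: Y_obs = Y/(1 + k_d θ_c) = 0.343 / (1 + 0.0929 × 10.0) = 0.343 / 1.929 = 0.1778.
Q·(S₀ − S) = 1910 × (527 − 5.47) × 10⁻³ = 996.1 kg/d removed.
Biomass produced: P_X = Y_obs·Q·ΔS = 0.1778 × 996.1 ≈ 177.1 kg VSS/d.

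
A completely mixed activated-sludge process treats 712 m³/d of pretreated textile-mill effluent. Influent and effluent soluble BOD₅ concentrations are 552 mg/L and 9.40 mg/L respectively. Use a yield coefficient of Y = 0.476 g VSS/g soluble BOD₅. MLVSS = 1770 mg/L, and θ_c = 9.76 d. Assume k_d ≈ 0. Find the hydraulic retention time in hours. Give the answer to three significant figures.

Biomass mass balance (decay neglected): V·X = Y·Q·(S₀ − S)·θ_c, so V = 0.476 × 712 × (552 − 9.40) × 9.76 / 1770 = 1014 m³.
HRT = V/Q = 1014 m³ / 712 m³·d⁻¹ = 1.424 d × 24 = 34.18 h.

τ ≈ 34.2 h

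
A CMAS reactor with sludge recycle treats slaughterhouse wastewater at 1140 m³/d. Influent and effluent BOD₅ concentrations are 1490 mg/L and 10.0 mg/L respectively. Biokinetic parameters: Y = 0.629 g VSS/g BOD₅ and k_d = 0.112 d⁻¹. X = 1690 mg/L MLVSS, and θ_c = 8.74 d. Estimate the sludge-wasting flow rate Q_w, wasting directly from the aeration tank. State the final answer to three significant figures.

Q_w ≈ 317 m³/d

Rearranging the biomass balance for a CMAS with decay, V = Y·Q·ΔS·θ_c / [X·(1+k_d θ_c)] = 0.629 × 1140 × (1490 − 10.0) × 8.74 / [1690 × (1 + 0.112 × 8.74)] = 9.28×10^6 / 3344 = 2773 m³.
For wasting at MLVSS concentration, Q_w = V/θ_c = 2773/8.74 = 317.3 m³/d.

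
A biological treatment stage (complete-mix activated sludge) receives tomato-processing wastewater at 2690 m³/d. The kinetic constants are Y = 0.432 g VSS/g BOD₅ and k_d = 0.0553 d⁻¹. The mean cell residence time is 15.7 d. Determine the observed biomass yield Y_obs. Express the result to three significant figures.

Y_obs ≈ 0.231 g VSS/g BOD₅

Y_obs = Y / (1 + k_d θ_c) = 0.432 / (1 + 0.0553 × 15.7) = 0.432 / 1.868 = 0.2312.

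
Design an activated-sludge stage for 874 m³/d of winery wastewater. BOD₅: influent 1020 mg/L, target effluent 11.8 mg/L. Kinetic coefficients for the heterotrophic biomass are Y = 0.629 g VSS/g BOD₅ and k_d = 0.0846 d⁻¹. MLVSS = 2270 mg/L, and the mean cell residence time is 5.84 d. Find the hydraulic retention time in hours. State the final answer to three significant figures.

Steady-state biomass mass balance: V·X·(1 + k_d·θ_c) = Y·Q·(S₀ − S)·θ_c, so V = 0.629 × 874 × (1020 − 11.8) × 5.84 / [2270 × (1 + 0.0846 × 5.84)] = 3.24×10^6 / 3392 = 954.4 m³.
HRT = V/Q = 954.4 m³ / 874 m³·d⁻¹ = 1.092 d × 24 = 26.21 h.

τ ≈ 26.2 h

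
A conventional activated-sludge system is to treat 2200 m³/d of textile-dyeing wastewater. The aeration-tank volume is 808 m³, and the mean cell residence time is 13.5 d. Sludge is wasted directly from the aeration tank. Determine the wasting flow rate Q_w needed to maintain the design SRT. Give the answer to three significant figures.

For wasting at MLVSS concentration, Q_w = V/θ_c = 808.0/13.5 = 59.85 m³/d.

Q_w ≈ 59.9 m³/d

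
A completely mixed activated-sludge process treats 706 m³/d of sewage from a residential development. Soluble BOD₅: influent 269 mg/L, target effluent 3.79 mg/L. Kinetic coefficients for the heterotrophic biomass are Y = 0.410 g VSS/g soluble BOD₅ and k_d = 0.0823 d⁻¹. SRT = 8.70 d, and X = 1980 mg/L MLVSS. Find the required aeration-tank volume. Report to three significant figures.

From the SRT design equation V = Y Q (S₀−S) θ_c / [X (1 + k_d θ_c)] = 0.410 × 706 × (269 − 3.79) × 8.70 / [1980 × (1 + 0.0823 × 8.70)] = 6.68×10^5 / 3398 = 196.6 m³.

V ≈ 197 m³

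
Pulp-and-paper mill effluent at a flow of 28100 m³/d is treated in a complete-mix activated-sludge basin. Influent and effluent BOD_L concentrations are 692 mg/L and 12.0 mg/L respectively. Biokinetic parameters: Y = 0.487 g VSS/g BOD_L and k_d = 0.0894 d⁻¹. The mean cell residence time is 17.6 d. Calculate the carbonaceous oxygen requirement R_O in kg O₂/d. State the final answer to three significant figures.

R_O ≈ 14000 kg O₂/d

Correct the yield for decay: Y_obs = Y/(1 + k_d θ_c) = 0.487 / (1 + 0.0894 × 17.6) = 0.487 / 2.573 = 0.1892.
Q·(S₀ − S) = 28100 × (692 − 12.0) × 10⁻³ = 19108 kg/d removed.
P_X = Y_obs·Q·(S₀ − S) = 0.1892 × 19108 = 3616 kg VSS/d.
R_O = Q·(S₀ − S) − 1.42·P_X = 19108 − 1.42 × 3616 = 13973 kg O₂/d.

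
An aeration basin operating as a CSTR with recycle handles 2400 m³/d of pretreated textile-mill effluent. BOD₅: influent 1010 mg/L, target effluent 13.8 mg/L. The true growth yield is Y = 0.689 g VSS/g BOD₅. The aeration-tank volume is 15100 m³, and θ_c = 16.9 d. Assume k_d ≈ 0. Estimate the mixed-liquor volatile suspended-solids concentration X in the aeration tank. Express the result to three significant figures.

X ≈ 1840 mg/L

From V·X = Y·Q·(S₀ − S)·θ_c (decay neglected): X = 0.689 × 2400 × (1010 − 13.8) × 16.9 / 15100 = 1844 mg/L.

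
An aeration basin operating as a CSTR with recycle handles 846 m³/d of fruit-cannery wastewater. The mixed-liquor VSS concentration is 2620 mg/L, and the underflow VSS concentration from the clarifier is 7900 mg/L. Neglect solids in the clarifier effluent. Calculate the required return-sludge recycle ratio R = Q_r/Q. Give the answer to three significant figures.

R ≈ 0.496

Mass balance around the secondary clarifier (neglecting effluent solids): R = X / (X_r − X) = 2620 / (7900 − 2620) = 0.4962.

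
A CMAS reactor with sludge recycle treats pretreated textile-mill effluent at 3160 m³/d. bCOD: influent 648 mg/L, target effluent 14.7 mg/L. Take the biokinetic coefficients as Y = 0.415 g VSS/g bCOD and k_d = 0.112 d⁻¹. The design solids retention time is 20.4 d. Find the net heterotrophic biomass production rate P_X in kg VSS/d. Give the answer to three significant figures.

Correct the yield for decay: Y_obs = Y/(1 + k_d θ_c) = 0.415 / (1 + 0.112 × 20.4) = 0.415 / 3.285 = 0.1263.
Mass of bCOD removed per day: Q(S₀ − S) = 3160 × 633.3 g/m³ = 2001 kg/d.
P_X = Y_obs · Q(S₀ − S) = 0.1263 × 2001 = 252.8 kg VSS/d.

P_X ≈ 253 kg VSS/d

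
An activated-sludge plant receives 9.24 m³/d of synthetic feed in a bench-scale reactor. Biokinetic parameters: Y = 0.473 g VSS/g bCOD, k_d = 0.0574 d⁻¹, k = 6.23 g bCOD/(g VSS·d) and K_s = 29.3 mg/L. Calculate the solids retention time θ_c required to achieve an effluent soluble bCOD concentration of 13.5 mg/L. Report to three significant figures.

θ_c ≈ 1.15 d

At the target effluent, Y k S/(K_s+S) = 0.473×6.23×13.5/42.80 = 0.9295 d⁻¹.
1/θ_c = 0.9295 − 0.0574 = 0.8721 d⁻¹, so θ_c = 1.147 d.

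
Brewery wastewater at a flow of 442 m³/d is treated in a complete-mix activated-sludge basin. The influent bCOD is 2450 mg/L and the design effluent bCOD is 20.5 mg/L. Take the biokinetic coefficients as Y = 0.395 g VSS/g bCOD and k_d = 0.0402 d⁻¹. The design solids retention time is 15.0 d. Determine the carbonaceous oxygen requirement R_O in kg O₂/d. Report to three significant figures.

R_O ≈ 698 kg O₂/d

Y_obs = Y / (1 + k_d θ_c) = 0.395 / (1 + 0.0402 × 15.0) = 0.395 / 1.603 = 0.2464.
Substrate removed = Q·(S₀ − S) = 442 m³/d × (2450 − 20.5) g/m³ = 1.07×10^6 g/d = 1074 kg/d.
P_X = Y_obs·Q·(S₀ − S) = 0.2464 × 1074 = 264.6 kg VSS/d.
Carbonaceous O₂ demand = substrate oxidised − cell-mass equivalent = 1074 − 1.42 × 264.6 = 698.1 kg O₂/d.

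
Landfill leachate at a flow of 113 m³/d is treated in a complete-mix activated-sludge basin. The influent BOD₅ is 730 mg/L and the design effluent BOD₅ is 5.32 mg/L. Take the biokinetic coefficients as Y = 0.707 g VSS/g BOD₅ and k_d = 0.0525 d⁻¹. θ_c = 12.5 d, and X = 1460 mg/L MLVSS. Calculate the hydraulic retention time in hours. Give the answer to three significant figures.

Steady-state biomass mass balance: V·X·(1 + k_d·θ_c) = Y·Q·(S₀ − S)·θ_c, so V = 0.707 × 113 × (730 − 5.32) × 12.5 / [1460 × (1 + 0.0525 × 12.5)] = 7.24×10^5 / 2418 = 299.3 m³.
Hydraulic retention time τ = V/Q = 299.3 / 113 = 2.648 d = 63.56 h.

τ ≈ 63.6 h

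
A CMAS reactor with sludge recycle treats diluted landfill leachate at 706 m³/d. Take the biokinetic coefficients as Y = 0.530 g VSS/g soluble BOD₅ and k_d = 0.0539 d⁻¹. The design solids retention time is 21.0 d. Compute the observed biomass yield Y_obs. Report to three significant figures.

Y_obs = Y / (1 + k_d θ_c) = 0.530 / (1 + 0.0539 × 21.0) = 0.530 / 2.132 = 0.2486.

Y_obs ≈ 0.249 g VSS/g soluble BOD₅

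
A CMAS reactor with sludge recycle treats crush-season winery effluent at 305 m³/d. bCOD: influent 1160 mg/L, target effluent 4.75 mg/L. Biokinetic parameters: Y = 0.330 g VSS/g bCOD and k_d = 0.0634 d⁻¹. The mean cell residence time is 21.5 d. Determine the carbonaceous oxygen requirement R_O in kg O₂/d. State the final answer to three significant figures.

R_O ≈ 282 kg O₂/d

The observed yield is Y_obs = Y/(1 + k_d·θ_c) = 0.330 / (1 + 0.0634 × 21.5) = 0.330 / 2.363 = 0.1396 g VSS per g bCOD removed.
ΔS = 1160 − 4.75 = 1155 mg/L, so the substrate removal rate is 305 × 1155/1000 = 352.4 kg bCOD/d.
P_X = Y_obs·Q·(S₀ − S) = 0.1396 × 352.4 = 49.20 kg VSS/d.
Carbonaceous O₂ demand = substrate oxidised − cell-mass equivalent = 352.4 − 1.42 × 49.20 = 282.5 kg O₂/d.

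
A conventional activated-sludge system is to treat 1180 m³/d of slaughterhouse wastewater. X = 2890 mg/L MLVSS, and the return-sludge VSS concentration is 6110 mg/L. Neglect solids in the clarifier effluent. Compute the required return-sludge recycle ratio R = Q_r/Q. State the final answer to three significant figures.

Mass balance around the secondary clarifier (neglecting effluent solids): R = X / (X_r − X) = 2890 / (6110 − 2890) = 0.8975.

R ≈ 0.898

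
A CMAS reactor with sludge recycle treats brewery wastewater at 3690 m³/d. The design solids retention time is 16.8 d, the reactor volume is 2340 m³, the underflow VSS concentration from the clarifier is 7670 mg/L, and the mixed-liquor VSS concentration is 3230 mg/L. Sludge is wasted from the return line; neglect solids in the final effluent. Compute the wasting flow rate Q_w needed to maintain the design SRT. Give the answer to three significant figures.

Q_w ≈ 58.7 m³/d

Wasting from the return line (neglecting effluent solids): Q_w = V·X / (θ_c·X_r) = 2340 × 3230 / (16.8 × 7670) = 58.66 m³/d.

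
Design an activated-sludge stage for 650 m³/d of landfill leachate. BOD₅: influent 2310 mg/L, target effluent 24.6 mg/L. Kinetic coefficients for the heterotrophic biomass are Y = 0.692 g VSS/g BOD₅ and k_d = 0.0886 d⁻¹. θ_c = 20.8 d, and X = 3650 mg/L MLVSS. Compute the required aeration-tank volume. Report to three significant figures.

V ≈ 2060 m³

Rearranging the biomass balance for a CMAS with decay, V = Y·Q·ΔS·θ_c / [X·(1+k_d θ_c)] = 0.692 × 650 × (2310 − 24.6) × 20.8 / [3650 × (1 + 0.0886 × 20.8)] = 2.14×10^7 / 10377 = 2061 m³.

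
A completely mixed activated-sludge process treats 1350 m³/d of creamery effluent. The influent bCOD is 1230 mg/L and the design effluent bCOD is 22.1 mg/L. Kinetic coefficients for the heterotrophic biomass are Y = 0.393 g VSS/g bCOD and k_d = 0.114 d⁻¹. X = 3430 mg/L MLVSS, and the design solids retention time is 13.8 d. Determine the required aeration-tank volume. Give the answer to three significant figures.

Rearranging the biomass balance for a CMAS with decay, V = Y·Q·ΔS·θ_c / [X·(1+k_d θ_c)] = 0.393 × 1350 × (1230 − 22.1) × 13.8 / [3430 × (1 + 0.114 × 13.8)] = 8.84×10^6 / 8826 = 1002 m³.

V ≈ 1000 m³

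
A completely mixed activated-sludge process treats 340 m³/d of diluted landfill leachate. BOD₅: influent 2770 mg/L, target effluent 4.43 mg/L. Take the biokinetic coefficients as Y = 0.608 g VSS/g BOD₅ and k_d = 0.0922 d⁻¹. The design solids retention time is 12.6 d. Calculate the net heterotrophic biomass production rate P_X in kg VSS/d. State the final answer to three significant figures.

The observed yield is Y_obs = Y/(1 + k_d·θ_c) = 0.608 / (1 + 0.0922 × 12.6) = 0.608 / 2.162 = 0.2813 g VSS per g BOD₅ removed.
Substrate removed = Q·(S₀ − S) = 340 m³/d × (2770 − 4.43) g/m³ = 9.4×10^5 g/d = 940.3 kg/d.
P_X = Y_obs · Q(S₀ − S) = 0.2813 × 940.3 = 264.5 kg VSS/d.

P_X ≈ 264 kg VSS/d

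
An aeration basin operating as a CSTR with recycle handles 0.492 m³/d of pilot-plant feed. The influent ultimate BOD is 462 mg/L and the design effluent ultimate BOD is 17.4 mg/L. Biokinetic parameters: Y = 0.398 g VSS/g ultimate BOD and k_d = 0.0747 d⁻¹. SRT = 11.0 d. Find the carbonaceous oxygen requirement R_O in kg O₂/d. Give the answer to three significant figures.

R_O ≈ 0.151 kg O₂/d

Y_obs = Y / (1 + k_d θ_c) = 0.398 / (1 + 0.0747 × 11.0) = 0.398 / 1.822 = 0.2185.
Mass of ultimate BOD removed per day: Q(S₀ − S) = 0.492 × 444.6 g/m³ = 0.2187 kg/d.
Net sludge production P_X = 0.2185 × 0.2187 = 0.04779 kg VSS/d.
R_O = Q·(S₀ − S) − 1.42·P_X = 0.2187 − 1.42 × 0.04779 = 0.1509 kg O₂/d.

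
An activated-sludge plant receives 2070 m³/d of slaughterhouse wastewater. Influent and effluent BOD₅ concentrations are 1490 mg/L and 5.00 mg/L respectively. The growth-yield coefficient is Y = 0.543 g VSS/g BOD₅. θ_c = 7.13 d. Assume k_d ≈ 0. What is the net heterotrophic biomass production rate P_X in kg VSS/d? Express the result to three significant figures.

P_X ≈ 1670 kg VSS/d

No decay correction is needed, so Y_obs = Y = 0.543.
Substrate removed = Q·(S₀ − S) = 2070 m³/d × (1490 − 5.00) g/m³ = 3.07×10^6 g/d = 3074 kg/d.
Biomass produced: P_X = Y_obs·Q·ΔS = 0.5430 × 3074 ≈ 1669 kg VSS/d.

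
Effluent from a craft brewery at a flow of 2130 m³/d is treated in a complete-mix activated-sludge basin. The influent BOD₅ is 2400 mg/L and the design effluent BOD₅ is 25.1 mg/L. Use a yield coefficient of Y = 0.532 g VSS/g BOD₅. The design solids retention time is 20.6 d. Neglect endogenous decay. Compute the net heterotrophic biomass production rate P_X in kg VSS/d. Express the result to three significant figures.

Since k_d ≈ 0, Y_obs = Y = 0.532 g VSS/g BOD₅.
Substrate removed = Q·(S₀ − S) = 2130 m³/d × (2400 − 25.1) g/m³ = 5.06×10^6 g/d = 5059 kg/d.
P_X = Y_obs · Q(S₀ − S) = 0.5320 × 5059 = 2691 kg VSS/d.

P_X ≈ 2690 kg VSS/d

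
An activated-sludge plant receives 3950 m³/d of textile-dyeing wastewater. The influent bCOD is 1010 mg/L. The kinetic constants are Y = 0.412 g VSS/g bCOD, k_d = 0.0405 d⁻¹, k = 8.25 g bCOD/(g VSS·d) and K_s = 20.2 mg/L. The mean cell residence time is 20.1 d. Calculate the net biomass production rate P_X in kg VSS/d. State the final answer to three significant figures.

P_X ≈ 906 kg VSS/d

From the Monod/SRT balance for a CMAS, S = K_s·(1+k_d θ_c)/[θ_c·(Y k − k_d) − 1] = 20.2 × (1 + 0.0405 × 20.1) / [20.1 × (0.412 × 8.25 − 0.0405) − 1] = 36.64 / 66.51 = 0.5510 mg/L.
Y_obs = Y / (1 + k_d θ_c) = 0.412 / (1 + 0.0405 × 20.1) = 0.412 / 1.814 = 0.2271.
Q·(S₀ − S) = 3950 × (1010 − 0.551) × 10⁻³ = 3987 kg/d removed.
P_X = Y_obs · Q(S₀ − S) = 0.2271 × 3987 = 905.6 kg VSS/d.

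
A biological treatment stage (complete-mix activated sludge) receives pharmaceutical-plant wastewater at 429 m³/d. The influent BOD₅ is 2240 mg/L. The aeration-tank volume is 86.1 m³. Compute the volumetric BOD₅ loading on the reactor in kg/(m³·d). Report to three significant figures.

Applied BOD₅ load per unit volume = Q·S₀/V = (429 × 2240/1000)/86.10 = 11.16 kg BOD₅·m⁻³·d⁻¹.

L_v ≈ 11.2 kg BOD₅/(m³·d)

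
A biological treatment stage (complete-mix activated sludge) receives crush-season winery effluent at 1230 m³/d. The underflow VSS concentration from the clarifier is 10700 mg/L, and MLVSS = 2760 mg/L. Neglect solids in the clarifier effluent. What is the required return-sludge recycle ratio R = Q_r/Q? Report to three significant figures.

Mass balance around the secondary clarifier (neglecting effluent solids): R = X / (X_r − X) = 2760 / (10700 − 2760) = 0.3476.

R ≈ 0.348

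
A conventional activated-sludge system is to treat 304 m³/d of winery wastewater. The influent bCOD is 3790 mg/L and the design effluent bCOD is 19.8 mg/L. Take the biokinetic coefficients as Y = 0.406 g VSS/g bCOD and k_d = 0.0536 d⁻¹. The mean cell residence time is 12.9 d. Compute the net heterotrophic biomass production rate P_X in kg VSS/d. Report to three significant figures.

P_X ≈ 275 kg VSS/d

Y_obs = Y / (1 + k_d θ_c) = 0.406 / (1 + 0.0536 × 12.9) = 0.406 / 1.691 = 0.2400.
ΔS = 3790 − 19.8 = 3770 mg/L, so the substrate removal rate is 304 × 3770/1000 = 1146 kg bCOD/d.
Net biomass production P_X = Y_obs × Q·(S₀ − S) = 0.2400 × 1146 = 275.1 kg VSS/d.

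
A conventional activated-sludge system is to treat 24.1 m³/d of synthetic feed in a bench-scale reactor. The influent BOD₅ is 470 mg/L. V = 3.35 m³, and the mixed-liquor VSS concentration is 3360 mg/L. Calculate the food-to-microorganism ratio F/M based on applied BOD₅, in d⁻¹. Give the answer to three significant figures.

F/M = applied load / biomass = Q·S₀/(V·X) = 24.1 × 470 / (3.350 × 3360) = 1.006 d⁻¹.

F/M ≈ 1.01 d⁻¹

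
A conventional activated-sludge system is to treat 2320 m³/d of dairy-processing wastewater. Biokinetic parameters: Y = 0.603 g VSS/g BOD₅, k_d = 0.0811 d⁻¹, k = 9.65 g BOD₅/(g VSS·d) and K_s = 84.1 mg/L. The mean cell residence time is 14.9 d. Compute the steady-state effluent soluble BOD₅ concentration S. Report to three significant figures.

From the Monod/SRT balance for a CMAS, S = K_s·(1+k_d θ_c)/[θ_c·(Y k − k_d) − 1] = 84.1 × (1 + 0.0811 × 14.9) / [14.9 × (0.603 × 9.65 − 0.0811) − 1] = 185.7 / 84.49 = 2.198 mg/L.

S ≈ 2.20 mg/L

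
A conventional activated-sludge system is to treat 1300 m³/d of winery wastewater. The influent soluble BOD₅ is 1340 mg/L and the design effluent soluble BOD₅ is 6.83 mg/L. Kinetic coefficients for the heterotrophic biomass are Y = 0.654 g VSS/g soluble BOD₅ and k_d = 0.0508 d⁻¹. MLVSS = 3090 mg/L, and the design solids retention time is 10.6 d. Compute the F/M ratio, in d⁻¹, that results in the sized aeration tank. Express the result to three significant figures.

F/M ≈ 0.223 d⁻¹

From the SRT design equation V = Y Q (S₀−S) θ_c / [X (1 + k_d θ_c)] = 0.654 × 1300 × (1340 − 6.83) × 10.6 / [3090 × (1 + 0.0508 × 10.6)] = 1.2×10^7 / 4754 = 2527 m³.
Food-to-microorganism ratio F/M = Q S₀ / (V X) = 1300 × 1340 / (2527 × 3090) = 0.2231 d⁻¹.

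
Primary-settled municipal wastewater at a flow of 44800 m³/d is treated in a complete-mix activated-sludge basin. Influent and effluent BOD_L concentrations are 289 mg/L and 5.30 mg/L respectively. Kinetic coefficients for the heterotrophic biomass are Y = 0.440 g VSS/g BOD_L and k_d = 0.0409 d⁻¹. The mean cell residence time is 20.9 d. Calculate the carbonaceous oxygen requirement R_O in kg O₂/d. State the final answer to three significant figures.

R_O ≈ 8430 kg O₂/d

The observed yield is Y_obs = Y/(1 + k_d·θ_c) = 0.440 / (1 + 0.0409 × 20.9) = 0.440 / 1.855 = 0.2372 g VSS per g BOD_L removed.
Mass of BOD_L removed per day: Q(S₀ − S) = 44800 × 283.7 g/m³ = 12710 kg/d.
P_X = Y_obs·Q·(S₀ − S) = 0.2372 × 12710 = 3015 kg VSS/d.
R_O = Q·ΔS − 1.42 P_X = 12710 − 4281 = 8428 kg O₂/d.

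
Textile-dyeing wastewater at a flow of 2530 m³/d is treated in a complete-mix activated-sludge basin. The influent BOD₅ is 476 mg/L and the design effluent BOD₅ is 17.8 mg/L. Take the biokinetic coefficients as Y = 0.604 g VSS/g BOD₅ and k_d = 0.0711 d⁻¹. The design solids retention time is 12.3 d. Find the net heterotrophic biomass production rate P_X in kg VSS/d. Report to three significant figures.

Y_obs = Y / (1 + k_d θ_c) = 0.604 / (1 + 0.0711 × 12.3) = 0.604 / 1.875 = 0.3222.
Mass of BOD₅ removed per day: Q(S₀ − S) = 2530 × 458.2 g/m³ = 1159 kg/d.
So the net sludge growth is P_X = 0.3222 × 1159 = 373.5 kg VSS/d.

P_X ≈ 374 kg VSS/d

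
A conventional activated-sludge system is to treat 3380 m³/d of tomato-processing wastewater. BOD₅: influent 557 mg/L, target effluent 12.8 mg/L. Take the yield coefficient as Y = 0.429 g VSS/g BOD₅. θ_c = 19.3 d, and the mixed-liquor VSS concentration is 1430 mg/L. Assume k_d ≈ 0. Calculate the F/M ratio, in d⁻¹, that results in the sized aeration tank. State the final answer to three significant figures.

F/M ≈ 0.124 d⁻¹

V·X = Y·Q·ΔS·θ_c gives V = 0.429 × 3380 × (557 − 12.8) × 19.3 / 1430 = 10650 m³.
F/M = Q·S₀ / (V·X) = 3380 × 557 / (10650 × 1430) = 0.1236 g BOD₅·(g VSS·d)⁻¹.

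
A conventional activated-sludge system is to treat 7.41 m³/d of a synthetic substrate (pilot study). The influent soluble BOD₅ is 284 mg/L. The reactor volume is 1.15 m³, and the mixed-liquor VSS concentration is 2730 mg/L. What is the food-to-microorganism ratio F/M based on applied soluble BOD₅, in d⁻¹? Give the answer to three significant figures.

F/M ≈ 0.670 d⁻¹

F/M = applied load / biomass = Q·S₀/(V·X) = 7.41 × 284 / (1.150 × 2730) = 0.6703 d⁻¹.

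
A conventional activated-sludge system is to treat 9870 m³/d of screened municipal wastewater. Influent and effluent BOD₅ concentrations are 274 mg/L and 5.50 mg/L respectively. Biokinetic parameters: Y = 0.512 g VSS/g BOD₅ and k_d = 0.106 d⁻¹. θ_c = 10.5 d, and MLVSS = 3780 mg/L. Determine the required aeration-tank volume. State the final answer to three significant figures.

V ≈ 1780 m³

Steady-state biomass mass balance: V·X·(1 + k_d·θ_c) = Y·Q·(S₀ − S)·θ_c, so V = 0.512 × 9870 × (274 − 5.50) × 10.5 / [3780 × (1 + 0.106 × 10.5)] = 1.42×10^7 / 7987 = 1784 m³.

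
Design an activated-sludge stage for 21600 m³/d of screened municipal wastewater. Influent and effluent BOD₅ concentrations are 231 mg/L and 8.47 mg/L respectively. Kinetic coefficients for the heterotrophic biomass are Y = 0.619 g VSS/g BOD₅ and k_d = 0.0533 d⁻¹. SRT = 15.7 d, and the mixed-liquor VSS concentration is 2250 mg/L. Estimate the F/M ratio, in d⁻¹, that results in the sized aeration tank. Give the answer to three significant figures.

Rearranging the biomass balance for a CMAS with decay, V = Y·Q·ΔS·θ_c / [X·(1+k_d θ_c)] = 0.619 × 21600 × (231 − 8.47) × 15.7 / [2250 × (1 + 0.0533 × 15.7)] = 4.67×10^7 / 4133 = 11303 m³.
Food-to-microorganism ratio F/M = Q S₀ / (V X) = 21600 × 231 / (11303 × 2250) = 0.1962 d⁻¹.

F/M ≈ 0.196 d⁻¹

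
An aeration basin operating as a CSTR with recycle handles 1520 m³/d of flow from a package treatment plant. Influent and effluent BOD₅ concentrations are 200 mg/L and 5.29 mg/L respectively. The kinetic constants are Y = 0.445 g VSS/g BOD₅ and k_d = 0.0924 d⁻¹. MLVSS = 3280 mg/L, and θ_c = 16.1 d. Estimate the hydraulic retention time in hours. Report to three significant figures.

From the SRT design equation V = Y Q (S₀−S) θ_c / [X (1 + k_d θ_c)] = 0.445 × 1520 × (200 − 5.29) × 16.1 / [3280 × (1 + 0.0924 × 16.1)] = 2.12×10^6 / 8159 = 259.9 m³.
τ = V/Q = 259.9/1520 = 0.1710 d, or 4.103 h.

τ ≈ 4.10 h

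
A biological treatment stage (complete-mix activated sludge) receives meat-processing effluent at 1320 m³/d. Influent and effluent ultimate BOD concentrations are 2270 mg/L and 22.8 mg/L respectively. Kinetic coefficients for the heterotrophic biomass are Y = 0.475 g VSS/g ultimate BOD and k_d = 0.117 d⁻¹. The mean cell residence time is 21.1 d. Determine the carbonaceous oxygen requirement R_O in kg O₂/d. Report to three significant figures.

Observed yield with endogenous decay: Y_obs = Y / (1 + k_d·θ_c) = 0.475 / (1 + 0.117 × 21.1) = 0.475 / 3.469 = 0.1369 g VSS/g ultimate BOD.
ΔS = 2270 − 22.8 = 2247 mg/L, so the substrate removal rate is 1320 × 2247/1000 = 2966 kg ultimate BOD/d.
Biomass synthesised: P_X = Y_obs × 2966 = 406.2 kg VSS/d.
R_O = Q·ΔS − 1.42 P_X = 2966 − 576.8 = 2389 kg O₂/d.

R_O ≈ 2390 kg O₂/d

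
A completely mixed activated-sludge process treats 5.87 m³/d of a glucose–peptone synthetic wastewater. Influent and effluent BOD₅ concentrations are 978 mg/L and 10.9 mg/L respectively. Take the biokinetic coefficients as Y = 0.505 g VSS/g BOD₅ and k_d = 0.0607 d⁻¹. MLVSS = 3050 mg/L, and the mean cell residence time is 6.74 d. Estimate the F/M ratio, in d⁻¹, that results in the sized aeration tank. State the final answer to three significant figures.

From the SRT design equation V = Y Q (S₀−S) θ_c / [X (1 + k_d θ_c)] = 0.505 × 5.87 × (978 − 10.9) × 6.74 / [3050 × (1 + 0.0607 × 6.74)] = 1.93×10^4 / 4298 = 4.496 m³.
F/M = applied load / biomass = Q·S₀/(V·X) = 5.87 × 978 / (4.496 × 3050) = 0.4187 d⁻¹.

F/M ≈ 0.419 d⁻¹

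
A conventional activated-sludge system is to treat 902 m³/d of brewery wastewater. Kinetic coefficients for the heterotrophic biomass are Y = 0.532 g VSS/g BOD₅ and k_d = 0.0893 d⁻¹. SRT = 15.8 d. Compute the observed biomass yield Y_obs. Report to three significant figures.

Y_obs ≈ 0.221 g VSS/g BOD₅

Observed yield with endogenous decay: Y_obs = Y / (1 + k_d·θ_c) = 0.532 / (1 + 0.0893 × 15.8) = 0.532 / 2.411 = 0.2207 g VSS/g BOD₅.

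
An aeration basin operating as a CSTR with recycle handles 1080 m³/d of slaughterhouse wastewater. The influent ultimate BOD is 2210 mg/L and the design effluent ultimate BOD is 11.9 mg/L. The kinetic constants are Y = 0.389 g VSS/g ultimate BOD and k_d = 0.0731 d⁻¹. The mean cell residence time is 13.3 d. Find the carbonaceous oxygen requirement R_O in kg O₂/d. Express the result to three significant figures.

R_O ≈ 1710 kg O₂/d

The observed yield is Y_obs = Y/(1 + k_d·θ_c) = 0.389 / (1 + 0.0731 × 13.3) = 0.389 / 1.972 = 0.1972 g VSS per g ultimate BOD removed.
Mass of ultimate BOD removed per day: Q(S₀ − S) = 1080 × 2198 g/m³ = 2374 kg/d.
P_X = Y_obs·Q·(S₀ − S) = 0.1972 × 2374 = 468.2 kg VSS/d.
Carbonaceous O₂ demand = substrate oxidised − cell-mass equivalent = 2374 − 1.42 × 468.2 = 1709 kg O₂/d.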